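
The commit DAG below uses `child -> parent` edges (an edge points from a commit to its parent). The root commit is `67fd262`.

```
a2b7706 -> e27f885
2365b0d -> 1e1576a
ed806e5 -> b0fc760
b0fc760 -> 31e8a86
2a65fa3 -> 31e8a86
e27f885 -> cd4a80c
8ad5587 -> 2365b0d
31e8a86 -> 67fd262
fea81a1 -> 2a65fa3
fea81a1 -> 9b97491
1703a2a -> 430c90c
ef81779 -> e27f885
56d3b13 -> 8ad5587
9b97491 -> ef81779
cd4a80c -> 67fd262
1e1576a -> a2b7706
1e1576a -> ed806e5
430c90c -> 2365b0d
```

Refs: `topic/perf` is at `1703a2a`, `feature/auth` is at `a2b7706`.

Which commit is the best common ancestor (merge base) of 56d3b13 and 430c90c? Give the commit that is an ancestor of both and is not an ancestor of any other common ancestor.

Ancestors of 56d3b13: {1e1576a, 2365b0d, 31e8a86, 56d3b13, 67fd262, 8ad5587, a2b7706, b0fc760, cd4a80c, e27f885, ed806e5}.
Ancestors of 430c90c: {1e1576a, 2365b0d, 31e8a86, 430c90c, 67fd262, a2b7706, b0fc760, cd4a80c, e27f885, ed806e5}.
Common ancestors: {1e1576a, 2365b0d, 31e8a86, 67fd262, a2b7706, b0fc760, cd4a80c, e27f885, ed806e5}.
Among these, 2365b0d is not an ancestor of any other common ancestor — it is the merge base.

2365b0d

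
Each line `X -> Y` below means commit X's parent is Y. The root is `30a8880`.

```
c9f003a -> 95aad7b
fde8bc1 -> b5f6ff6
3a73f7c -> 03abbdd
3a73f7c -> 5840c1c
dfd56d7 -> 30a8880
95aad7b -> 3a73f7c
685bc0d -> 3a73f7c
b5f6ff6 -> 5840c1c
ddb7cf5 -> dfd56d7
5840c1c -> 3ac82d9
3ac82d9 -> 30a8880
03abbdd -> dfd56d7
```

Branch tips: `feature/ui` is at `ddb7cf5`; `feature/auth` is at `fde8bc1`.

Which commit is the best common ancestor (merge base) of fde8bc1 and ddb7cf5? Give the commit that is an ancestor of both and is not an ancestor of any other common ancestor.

Ancestors of fde8bc1: {30a8880, 3ac82d9, 5840c1c, b5f6ff6, fde8bc1}.
Ancestors of ddb7cf5: {30a8880, ddb7cf5, dfd56d7}.
Common ancestors: {30a8880}.
The only common ancestor is 30a8880, so it is the merge base.

30a8880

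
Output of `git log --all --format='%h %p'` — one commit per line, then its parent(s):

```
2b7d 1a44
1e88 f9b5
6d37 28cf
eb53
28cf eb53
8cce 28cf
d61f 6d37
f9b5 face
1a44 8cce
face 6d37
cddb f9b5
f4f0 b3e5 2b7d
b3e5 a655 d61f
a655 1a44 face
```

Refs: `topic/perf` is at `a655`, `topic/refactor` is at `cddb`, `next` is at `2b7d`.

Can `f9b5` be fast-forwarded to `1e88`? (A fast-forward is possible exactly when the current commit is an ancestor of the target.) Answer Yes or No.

Yes

A fast-forward from f9b5 to 1e88 is possible iff f9b5 is an ancestor of 1e88.
Ancestors of 1e88: {1e88, 28cf, 6d37, eb53, f9b5, face}.
f9b5 is among them, so fast-forward is possible.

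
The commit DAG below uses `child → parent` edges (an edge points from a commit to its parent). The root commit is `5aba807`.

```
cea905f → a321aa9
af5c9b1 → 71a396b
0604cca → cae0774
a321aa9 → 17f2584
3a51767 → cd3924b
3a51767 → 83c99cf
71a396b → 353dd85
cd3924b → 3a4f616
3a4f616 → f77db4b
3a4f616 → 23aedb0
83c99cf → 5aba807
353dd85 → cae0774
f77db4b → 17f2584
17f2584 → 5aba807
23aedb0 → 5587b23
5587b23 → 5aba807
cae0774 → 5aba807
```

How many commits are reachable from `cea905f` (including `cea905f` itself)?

Walking parent pointers from cea905f: reachable set = {17f2584, 5aba807, a321aa9, cea905f}.
That is 4 commits.

4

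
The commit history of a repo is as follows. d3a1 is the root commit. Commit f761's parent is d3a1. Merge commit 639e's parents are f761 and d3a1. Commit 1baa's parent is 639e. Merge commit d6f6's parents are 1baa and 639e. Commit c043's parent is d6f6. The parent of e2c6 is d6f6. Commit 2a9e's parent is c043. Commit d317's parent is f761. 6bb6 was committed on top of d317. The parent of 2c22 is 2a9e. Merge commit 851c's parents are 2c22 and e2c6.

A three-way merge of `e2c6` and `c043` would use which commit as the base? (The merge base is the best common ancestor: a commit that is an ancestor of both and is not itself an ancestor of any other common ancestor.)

d6f6

Ancestors of e2c6: {1baa, 639e, d3a1, d6f6, e2c6, f761}.
Ancestors of c043: {1baa, 639e, c043, d3a1, d6f6, f761}.
Common ancestors: {1baa, 639e, d3a1, d6f6, f761}.
Among these, d6f6 is not an ancestor of any other common ancestor — it is the merge base.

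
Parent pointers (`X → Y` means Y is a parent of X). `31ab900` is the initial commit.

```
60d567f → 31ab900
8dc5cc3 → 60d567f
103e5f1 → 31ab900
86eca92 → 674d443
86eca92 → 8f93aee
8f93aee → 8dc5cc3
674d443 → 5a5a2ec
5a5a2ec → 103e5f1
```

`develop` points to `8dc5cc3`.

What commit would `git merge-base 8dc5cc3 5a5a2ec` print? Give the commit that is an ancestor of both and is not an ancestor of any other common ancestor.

31ab900

Ancestors of 8dc5cc3: {31ab900, 60d567f, 8dc5cc3}.
Ancestors of 5a5a2ec: {103e5f1, 31ab900, 5a5a2ec}.
Common ancestors: {31ab900}.
The only common ancestor is 31ab900, so it is the merge base.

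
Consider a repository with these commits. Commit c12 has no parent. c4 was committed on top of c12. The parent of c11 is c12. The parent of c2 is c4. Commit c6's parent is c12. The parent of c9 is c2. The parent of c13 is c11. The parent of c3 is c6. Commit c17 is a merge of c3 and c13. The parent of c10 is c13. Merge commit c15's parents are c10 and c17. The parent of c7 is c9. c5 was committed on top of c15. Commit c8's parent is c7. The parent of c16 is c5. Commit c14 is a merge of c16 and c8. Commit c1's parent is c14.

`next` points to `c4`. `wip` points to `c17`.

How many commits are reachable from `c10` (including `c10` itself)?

Walking parent pointers from c10: reachable set = {c10, c11, c12, c13}.
That is 4 commits.

4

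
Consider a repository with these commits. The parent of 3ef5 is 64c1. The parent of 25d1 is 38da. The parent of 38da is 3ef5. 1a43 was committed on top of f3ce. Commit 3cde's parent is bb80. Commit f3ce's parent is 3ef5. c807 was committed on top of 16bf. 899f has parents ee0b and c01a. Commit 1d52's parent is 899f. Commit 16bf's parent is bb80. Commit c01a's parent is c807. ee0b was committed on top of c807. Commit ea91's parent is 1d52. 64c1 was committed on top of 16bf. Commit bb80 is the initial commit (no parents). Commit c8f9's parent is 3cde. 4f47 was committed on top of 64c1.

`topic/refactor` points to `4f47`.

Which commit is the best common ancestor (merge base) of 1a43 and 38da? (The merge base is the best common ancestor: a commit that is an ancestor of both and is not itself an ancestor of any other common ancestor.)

3ef5

Ancestors of 1a43: {16bf, 1a43, 3ef5, 64c1, bb80, f3ce}.
Ancestors of 38da: {16bf, 38da, 3ef5, 64c1, bb80}.
Common ancestors: {16bf, 3ef5, 64c1, bb80}.
Among these, 3ef5 is not an ancestor of any other common ancestor — it is the merge base.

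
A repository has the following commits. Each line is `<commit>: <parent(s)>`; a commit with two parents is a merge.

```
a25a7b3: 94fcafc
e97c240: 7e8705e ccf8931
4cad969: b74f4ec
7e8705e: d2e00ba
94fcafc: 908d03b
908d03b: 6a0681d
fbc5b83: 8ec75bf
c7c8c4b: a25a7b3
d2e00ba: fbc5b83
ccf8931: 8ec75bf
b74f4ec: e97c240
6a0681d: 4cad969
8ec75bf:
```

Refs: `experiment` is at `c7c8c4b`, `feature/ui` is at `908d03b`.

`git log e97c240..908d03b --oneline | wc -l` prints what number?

4

Reachable from 908d03b: {4cad969, 6a0681d, 7e8705e, 8ec75bf, 908d03b, b74f4ec, ccf8931, d2e00ba, e97c240, fbc5b83}.
Reachable from e97c240: {7e8705e, 8ec75bf, ccf8931, d2e00ba, e97c240, fbc5b83}.
In 908d03b's history but not e97c240's: {4cad969, 6a0681d, 908d03b, b74f4ec} — 4 commits.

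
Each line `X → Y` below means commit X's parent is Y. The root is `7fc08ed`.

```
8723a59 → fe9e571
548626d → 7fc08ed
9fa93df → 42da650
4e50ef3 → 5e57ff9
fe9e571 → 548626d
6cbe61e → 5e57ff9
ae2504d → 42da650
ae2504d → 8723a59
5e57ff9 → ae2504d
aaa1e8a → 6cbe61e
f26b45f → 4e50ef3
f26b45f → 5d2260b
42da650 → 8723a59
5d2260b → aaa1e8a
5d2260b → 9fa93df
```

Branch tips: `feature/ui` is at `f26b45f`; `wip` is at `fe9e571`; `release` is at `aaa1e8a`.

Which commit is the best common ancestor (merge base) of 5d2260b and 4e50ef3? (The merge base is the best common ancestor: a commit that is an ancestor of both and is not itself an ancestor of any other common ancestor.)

Ancestors of 5d2260b: {42da650, 548626d, 5d2260b, 5e57ff9, 6cbe61e, 7fc08ed, 8723a59, 9fa93df, aaa1e8a, ae2504d, fe9e571}.
Ancestors of 4e50ef3: {42da650, 4e50ef3, 548626d, 5e57ff9, 7fc08ed, 8723a59, ae2504d, fe9e571}.
Common ancestors: {42da650, 548626d, 5e57ff9, 7fc08ed, 8723a59, ae2504d, fe9e571}.
Among these, 5e57ff9 is not an ancestor of any other common ancestor — it is the merge base.

5e57ff9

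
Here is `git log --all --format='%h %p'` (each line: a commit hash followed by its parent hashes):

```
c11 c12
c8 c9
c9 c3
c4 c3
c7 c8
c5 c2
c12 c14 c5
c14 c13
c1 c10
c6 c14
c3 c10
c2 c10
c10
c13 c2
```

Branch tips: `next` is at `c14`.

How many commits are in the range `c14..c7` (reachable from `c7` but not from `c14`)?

4

Reachable from c7: {c10, c3, c7, c8, c9}.
Reachable from c14: {c10, c13, c14, c2}.
In c7's history but not c14's: {c3, c7, c8, c9} — 4 commits.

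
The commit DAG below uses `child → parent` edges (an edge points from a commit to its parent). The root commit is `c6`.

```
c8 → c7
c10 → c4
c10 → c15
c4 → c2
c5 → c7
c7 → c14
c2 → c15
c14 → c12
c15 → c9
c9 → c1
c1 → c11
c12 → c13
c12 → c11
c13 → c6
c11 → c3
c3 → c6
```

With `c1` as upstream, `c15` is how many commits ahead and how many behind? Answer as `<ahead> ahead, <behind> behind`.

Reachable from c15: {c1, c11, c15, c3, c6, c9}.
Reachable from c1: {c1, c11, c3, c6}.
Only in c15's history (ahead): {c15, c9} — 2.
Only in c1's history (behind): {} — 0.

2 ahead, 0 behind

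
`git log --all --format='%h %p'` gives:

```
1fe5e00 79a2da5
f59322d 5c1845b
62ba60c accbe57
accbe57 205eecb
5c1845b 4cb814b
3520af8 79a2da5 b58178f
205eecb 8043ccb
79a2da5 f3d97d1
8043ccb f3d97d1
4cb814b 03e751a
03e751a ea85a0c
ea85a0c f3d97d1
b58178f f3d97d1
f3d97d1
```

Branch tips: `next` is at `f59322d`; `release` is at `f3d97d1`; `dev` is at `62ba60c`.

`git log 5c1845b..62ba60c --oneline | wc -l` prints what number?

4

Reachable from 62ba60c: {205eecb, 62ba60c, 8043ccb, accbe57, f3d97d1}.
Reachable from 5c1845b: {03e751a, 4cb814b, 5c1845b, ea85a0c, f3d97d1}.
In 62ba60c's history but not 5c1845b's: {205eecb, 62ba60c, 8043ccb, accbe57} — 4 commits.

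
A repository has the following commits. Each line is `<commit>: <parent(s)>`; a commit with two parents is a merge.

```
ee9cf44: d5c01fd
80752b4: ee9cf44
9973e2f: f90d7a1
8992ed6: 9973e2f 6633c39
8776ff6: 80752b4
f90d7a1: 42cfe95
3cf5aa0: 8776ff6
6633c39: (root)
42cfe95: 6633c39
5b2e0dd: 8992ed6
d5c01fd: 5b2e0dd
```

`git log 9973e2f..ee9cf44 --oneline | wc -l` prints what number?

Reachable from ee9cf44: {42cfe95, 5b2e0dd, 6633c39, 8992ed6, 9973e2f, d5c01fd, ee9cf44, f90d7a1}.
Reachable from 9973e2f: {42cfe95, 6633c39, 9973e2f, f90d7a1}.
In ee9cf44's history but not 9973e2f's: {5b2e0dd, 8992ed6, d5c01fd, ee9cf44} — 4 commits.

4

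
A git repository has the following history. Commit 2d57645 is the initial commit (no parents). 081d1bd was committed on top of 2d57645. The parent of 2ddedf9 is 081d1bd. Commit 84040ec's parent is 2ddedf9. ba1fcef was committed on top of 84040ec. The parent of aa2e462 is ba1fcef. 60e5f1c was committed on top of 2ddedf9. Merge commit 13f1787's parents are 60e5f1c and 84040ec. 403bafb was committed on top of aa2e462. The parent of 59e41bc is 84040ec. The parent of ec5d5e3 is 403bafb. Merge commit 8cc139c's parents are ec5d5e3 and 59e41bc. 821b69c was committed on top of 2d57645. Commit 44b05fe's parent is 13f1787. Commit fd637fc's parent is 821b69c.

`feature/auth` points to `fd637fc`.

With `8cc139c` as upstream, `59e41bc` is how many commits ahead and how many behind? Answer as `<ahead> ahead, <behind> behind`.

0 ahead, 5 behind

Reachable from 59e41bc: {081d1bd, 2d57645, 2ddedf9, 59e41bc, 84040ec}.
Reachable from 8cc139c: {081d1bd, 2d57645, 2ddedf9, 403bafb, 59e41bc, 84040ec, 8cc139c, aa2e462, ba1fcef, ec5d5e3}.
Only in 59e41bc's history (ahead): {} — 0.
Only in 8cc139c's history (behind): {403bafb, 8cc139c, aa2e462, ba1fcef, ec5d5e3} — 5.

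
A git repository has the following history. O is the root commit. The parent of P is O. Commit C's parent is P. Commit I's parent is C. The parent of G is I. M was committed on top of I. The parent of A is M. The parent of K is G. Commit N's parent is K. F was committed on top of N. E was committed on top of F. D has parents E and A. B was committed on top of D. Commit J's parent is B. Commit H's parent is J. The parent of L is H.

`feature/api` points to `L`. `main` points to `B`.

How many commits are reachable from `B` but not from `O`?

Reachable from B: {A, B, C, D, E, F, G, I, K, M, N, O, P}.
Reachable from O: {O}.
In B's history but not O's: {A, B, C, D, E, F, G, I, K, M, N, P} — 12 commits.

12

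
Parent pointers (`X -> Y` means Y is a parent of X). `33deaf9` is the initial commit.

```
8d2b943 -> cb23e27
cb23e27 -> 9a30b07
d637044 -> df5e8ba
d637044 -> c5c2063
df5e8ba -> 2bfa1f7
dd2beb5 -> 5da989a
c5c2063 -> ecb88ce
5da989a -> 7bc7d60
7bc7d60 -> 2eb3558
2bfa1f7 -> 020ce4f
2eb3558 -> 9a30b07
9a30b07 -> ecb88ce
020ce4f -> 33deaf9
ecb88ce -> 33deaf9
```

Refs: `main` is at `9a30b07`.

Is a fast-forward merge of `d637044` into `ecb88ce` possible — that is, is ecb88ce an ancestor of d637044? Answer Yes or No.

A fast-forward from ecb88ce to d637044 is possible iff ecb88ce is an ancestor of d637044.
Ancestors of d637044: {020ce4f, 2bfa1f7, 33deaf9, c5c2063, d637044, df5e8ba, ecb88ce}.
ecb88ce is among them, so fast-forward is possible.

Yes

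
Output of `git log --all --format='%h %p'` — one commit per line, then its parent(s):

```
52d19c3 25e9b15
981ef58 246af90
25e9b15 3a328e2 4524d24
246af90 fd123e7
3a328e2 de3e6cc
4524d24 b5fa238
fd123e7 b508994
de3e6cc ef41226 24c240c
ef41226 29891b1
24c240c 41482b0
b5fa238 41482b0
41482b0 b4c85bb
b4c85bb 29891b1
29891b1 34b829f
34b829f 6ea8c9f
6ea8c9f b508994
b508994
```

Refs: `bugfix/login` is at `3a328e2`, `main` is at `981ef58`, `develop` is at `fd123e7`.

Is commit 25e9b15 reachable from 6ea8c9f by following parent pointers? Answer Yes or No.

No

Ancestors of 6ea8c9f: {6ea8c9f, b508994}.
25e9b15 is not in that set, so it is not an ancestor of 6ea8c9f.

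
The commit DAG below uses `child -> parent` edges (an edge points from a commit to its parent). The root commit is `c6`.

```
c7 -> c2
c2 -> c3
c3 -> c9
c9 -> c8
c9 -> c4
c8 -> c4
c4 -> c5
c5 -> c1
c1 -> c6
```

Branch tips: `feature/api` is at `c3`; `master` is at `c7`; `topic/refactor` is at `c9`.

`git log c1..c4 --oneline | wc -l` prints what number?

2

Reachable from c4: {c1, c4, c5, c6}.
Reachable from c1: {c1, c6}.
In c4's history but not c1's: {c4, c5} — 2 commits.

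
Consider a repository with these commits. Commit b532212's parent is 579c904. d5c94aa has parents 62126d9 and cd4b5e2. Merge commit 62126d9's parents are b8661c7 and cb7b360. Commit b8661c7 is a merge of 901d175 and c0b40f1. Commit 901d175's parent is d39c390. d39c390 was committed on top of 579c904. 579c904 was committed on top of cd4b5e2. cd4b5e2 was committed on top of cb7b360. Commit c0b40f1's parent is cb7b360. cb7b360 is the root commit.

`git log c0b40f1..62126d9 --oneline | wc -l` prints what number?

Reachable from 62126d9: {579c904, 62126d9, 901d175, b8661c7, c0b40f1, cb7b360, cd4b5e2, d39c390}.
Reachable from c0b40f1: {c0b40f1, cb7b360}.
In 62126d9's history but not c0b40f1's: {579c904, 62126d9, 901d175, b8661c7, cd4b5e2, d39c390} — 6 commits.

6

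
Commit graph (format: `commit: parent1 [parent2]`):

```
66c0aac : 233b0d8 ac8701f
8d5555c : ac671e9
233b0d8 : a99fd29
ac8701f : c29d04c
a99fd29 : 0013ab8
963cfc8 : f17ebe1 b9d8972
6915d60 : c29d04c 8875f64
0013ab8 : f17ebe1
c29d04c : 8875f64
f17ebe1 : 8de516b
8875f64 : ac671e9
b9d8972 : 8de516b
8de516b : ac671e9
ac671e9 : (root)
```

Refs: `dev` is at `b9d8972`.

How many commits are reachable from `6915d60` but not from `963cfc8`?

Reachable from 6915d60: {6915d60, 8875f64, ac671e9, c29d04c}.
Reachable from 963cfc8: {8de516b, 963cfc8, ac671e9, b9d8972, f17ebe1}.
In 6915d60's history but not 963cfc8's: {6915d60, 8875f64, c29d04c} — 3 commits.

3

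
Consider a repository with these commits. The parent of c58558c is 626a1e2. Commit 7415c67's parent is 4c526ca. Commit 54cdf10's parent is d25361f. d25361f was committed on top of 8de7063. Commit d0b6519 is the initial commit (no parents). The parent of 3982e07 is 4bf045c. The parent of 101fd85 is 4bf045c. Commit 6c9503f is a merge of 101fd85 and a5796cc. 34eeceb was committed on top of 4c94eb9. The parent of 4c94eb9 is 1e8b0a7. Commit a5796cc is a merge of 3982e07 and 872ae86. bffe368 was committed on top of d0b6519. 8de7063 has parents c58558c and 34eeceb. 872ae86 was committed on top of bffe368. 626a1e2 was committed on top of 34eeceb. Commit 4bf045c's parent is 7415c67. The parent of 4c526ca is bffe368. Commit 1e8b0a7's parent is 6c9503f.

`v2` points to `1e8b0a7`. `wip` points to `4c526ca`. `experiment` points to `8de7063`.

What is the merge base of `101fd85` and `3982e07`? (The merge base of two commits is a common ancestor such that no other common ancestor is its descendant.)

4bf045c

Ancestors of 101fd85: {101fd85, 4bf045c, 4c526ca, 7415c67, bffe368, d0b6519}.
Ancestors of 3982e07: {3982e07, 4bf045c, 4c526ca, 7415c67, bffe368, d0b6519}.
Common ancestors: {4bf045c, 4c526ca, 7415c67, bffe368, d0b6519}.
Among these, 4bf045c is not an ancestor of any other common ancestor — it is the merge base.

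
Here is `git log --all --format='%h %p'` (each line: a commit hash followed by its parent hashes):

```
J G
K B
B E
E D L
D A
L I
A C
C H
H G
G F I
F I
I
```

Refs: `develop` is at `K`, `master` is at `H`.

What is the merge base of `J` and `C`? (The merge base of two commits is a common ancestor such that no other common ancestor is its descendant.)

Ancestors of J: {F, G, I, J}.
Ancestors of C: {C, F, G, H, I}.
Common ancestors: {F, G, I}.
Among these, G is not an ancestor of any other common ancestor — it is the merge base.

G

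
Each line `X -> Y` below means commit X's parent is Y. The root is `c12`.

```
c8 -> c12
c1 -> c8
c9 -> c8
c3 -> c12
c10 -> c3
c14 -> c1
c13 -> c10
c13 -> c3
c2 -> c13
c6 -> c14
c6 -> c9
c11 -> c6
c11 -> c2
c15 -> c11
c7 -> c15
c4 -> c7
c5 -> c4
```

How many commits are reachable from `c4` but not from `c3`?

Reachable from c4: {c1, c10, c11, c12, c13, c14, c15, c2, c3, c4, c6, c7, c8, c9}.
Reachable from c3: {c12, c3}.
In c4's history but not c3's: {c1, c10, c11, c13, c14, c15, c2, c4, c6, c7, c8, c9} — 12 commits.

12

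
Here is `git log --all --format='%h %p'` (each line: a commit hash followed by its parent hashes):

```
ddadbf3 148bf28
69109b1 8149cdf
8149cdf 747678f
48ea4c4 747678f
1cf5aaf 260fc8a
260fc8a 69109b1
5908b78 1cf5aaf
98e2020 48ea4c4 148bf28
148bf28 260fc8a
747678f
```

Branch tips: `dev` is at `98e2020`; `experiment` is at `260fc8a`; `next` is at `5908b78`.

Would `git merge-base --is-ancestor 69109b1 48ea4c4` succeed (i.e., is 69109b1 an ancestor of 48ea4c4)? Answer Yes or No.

Ancestors of 48ea4c4: {48ea4c4, 747678f}.
69109b1 is not in that set, so it is not an ancestor of 48ea4c4.

No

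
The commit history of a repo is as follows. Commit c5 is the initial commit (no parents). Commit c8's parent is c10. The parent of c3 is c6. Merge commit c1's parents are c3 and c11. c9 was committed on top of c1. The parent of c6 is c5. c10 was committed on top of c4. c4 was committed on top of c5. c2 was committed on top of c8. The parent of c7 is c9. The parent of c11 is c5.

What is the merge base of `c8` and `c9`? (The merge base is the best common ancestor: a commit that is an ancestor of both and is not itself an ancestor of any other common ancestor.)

Ancestors of c8: {c10, c4, c5, c8}.
Ancestors of c9: {c1, c11, c3, c5, c6, c9}.
Common ancestors: {c5}.
The only common ancestor is c5, so it is the merge base.

c5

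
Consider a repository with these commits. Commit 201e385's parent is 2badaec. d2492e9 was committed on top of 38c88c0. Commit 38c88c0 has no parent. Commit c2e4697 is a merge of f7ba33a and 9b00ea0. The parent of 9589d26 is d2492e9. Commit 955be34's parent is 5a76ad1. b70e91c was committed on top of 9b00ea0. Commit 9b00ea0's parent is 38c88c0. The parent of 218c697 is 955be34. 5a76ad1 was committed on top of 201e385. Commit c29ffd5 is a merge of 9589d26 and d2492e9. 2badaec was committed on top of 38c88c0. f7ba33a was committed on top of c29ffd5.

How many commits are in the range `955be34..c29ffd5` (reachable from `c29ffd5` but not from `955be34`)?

Reachable from c29ffd5: {38c88c0, 9589d26, c29ffd5, d2492e9}.
Reachable from 955be34: {201e385, 2badaec, 38c88c0, 5a76ad1, 955be34}.
In c29ffd5's history but not 955be34's: {9589d26, c29ffd5, d2492e9} — 3 commits.

3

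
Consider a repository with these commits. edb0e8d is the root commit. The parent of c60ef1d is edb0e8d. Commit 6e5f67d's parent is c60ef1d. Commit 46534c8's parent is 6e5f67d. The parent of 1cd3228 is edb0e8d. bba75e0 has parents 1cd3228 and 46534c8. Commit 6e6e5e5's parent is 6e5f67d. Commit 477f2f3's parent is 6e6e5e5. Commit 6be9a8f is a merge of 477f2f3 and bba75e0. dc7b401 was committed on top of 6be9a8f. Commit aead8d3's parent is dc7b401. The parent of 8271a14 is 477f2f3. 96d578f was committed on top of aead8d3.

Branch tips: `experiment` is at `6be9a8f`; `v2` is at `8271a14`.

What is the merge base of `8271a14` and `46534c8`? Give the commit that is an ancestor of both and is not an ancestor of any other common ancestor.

6e5f67d

Ancestors of 8271a14: {477f2f3, 6e5f67d, 6e6e5e5, 8271a14, c60ef1d, edb0e8d}.
Ancestors of 46534c8: {46534c8, 6e5f67d, c60ef1d, edb0e8d}.
Common ancestors: {6e5f67d, c60ef1d, edb0e8d}.
Among these, 6e5f67d is not an ancestor of any other common ancestor — it is the merge base.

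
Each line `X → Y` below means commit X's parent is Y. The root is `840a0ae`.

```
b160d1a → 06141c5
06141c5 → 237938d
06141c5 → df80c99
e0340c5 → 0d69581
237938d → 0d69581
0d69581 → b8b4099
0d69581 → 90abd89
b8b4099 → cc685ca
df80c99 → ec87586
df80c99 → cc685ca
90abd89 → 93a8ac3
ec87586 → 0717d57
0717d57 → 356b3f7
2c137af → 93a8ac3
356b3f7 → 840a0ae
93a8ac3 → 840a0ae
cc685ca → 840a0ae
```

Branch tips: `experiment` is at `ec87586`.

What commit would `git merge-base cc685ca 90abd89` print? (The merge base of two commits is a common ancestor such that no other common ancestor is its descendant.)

840a0ae

Ancestors of cc685ca: {840a0ae, cc685ca}.
Ancestors of 90abd89: {840a0ae, 90abd89, 93a8ac3}.
Common ancestors: {840a0ae}.
The only common ancestor is 840a0ae, so it is the merge base.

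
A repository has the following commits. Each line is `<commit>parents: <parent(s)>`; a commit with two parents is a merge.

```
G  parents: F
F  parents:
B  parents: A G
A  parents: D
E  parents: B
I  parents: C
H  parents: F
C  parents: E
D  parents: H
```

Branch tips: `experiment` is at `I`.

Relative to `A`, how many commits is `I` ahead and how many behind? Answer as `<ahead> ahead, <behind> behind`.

5 ahead, 0 behind

Reachable from I: {A, B, C, D, E, F, G, H, I}.
Reachable from A: {A, D, F, H}.
Only in I's history (ahead): {B, C, E, G, I} — 5.
Only in A's history (behind): {} — 0.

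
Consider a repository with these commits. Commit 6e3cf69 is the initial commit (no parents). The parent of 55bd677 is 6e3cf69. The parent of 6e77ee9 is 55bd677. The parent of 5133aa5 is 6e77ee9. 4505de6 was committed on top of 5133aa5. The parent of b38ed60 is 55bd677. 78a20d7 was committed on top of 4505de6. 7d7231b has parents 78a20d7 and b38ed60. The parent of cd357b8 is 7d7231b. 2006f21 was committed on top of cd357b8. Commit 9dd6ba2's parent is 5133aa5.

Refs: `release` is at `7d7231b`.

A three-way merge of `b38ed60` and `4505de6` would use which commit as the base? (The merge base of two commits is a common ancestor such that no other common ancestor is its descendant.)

Ancestors of b38ed60: {55bd677, 6e3cf69, b38ed60}.
Ancestors of 4505de6: {4505de6, 5133aa5, 55bd677, 6e3cf69, 6e77ee9}.
Common ancestors: {55bd677, 6e3cf69}.
Among these, 55bd677 is not an ancestor of any other common ancestor — it is the merge base.

55bd677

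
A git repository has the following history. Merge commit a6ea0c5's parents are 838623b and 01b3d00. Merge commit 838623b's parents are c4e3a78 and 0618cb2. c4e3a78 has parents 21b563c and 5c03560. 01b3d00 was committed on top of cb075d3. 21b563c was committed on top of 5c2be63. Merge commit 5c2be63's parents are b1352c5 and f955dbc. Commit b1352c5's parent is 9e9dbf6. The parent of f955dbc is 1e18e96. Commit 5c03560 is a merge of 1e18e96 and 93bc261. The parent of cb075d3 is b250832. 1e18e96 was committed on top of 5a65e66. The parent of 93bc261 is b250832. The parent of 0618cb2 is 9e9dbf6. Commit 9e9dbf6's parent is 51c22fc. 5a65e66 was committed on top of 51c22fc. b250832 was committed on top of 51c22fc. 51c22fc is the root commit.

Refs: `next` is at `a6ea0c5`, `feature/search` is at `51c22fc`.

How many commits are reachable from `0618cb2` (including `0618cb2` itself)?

Walking parent pointers from 0618cb2: reachable set = {0618cb2, 51c22fc, 9e9dbf6}.
That is 3 commits.

3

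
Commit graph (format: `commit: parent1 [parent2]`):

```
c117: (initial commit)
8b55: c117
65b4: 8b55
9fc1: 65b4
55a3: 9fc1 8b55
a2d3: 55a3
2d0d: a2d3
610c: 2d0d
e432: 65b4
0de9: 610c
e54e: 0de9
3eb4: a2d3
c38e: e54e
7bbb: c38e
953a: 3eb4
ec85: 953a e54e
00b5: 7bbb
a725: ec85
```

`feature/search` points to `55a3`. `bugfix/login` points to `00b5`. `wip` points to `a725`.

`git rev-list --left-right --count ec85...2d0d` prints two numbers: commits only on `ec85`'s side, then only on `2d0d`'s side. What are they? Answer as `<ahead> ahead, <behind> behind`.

6 ahead, 0 behind

Reachable from ec85: {0de9, 2d0d, 3eb4, 55a3, 610c, 65b4, 8b55, 953a, 9fc1, a2d3, c117, e54e, ec85}.
Reachable from 2d0d: {2d0d, 55a3, 65b4, 8b55, 9fc1, a2d3, c117}.
Only in ec85's history (ahead): {0de9, 3eb4, 610c, 953a, e54e, ec85} — 6.
Only in 2d0d's history (behind): {} — 0.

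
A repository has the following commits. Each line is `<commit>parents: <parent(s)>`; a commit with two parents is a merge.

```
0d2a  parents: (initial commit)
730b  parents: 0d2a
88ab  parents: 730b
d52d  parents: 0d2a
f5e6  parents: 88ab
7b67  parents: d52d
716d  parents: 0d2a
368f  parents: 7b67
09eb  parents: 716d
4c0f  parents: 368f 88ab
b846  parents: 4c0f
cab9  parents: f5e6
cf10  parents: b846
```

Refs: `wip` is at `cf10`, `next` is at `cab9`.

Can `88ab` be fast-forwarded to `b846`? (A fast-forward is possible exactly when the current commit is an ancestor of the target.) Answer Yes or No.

Yes

A fast-forward from 88ab to b846 is possible iff 88ab is an ancestor of b846.
Ancestors of b846: {0d2a, 368f, 4c0f, 730b, 7b67, 88ab, b846, d52d}.
88ab is among them, so fast-forward is possible.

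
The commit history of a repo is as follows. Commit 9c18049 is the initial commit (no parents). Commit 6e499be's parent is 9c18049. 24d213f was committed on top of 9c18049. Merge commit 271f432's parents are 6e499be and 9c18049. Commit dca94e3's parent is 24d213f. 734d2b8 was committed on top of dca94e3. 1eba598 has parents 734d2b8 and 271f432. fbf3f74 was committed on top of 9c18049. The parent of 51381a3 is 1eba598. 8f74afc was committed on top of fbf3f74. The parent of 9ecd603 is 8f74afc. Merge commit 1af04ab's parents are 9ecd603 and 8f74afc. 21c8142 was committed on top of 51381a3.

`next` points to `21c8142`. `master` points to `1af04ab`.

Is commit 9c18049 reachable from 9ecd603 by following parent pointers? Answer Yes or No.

Ancestors of 9ecd603 (commits reachable by following parents): {8f74afc, 9c18049, 9ecd603, fbf3f74}.
9c18049 is in that set, so it is an ancestor of 9ecd603.

Yes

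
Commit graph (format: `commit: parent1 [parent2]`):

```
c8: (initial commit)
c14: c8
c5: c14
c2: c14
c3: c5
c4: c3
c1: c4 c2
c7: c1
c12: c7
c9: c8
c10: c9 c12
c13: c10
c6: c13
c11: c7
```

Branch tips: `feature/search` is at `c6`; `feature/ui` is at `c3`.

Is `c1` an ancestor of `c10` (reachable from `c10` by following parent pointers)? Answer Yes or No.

Ancestors of c10 (commits reachable by following parents): {c1, c10, c12, c14, c2, c3, c4, c5, c7, c8, c9}.
c1 is in that set, so it is an ancestor of c10.

Yes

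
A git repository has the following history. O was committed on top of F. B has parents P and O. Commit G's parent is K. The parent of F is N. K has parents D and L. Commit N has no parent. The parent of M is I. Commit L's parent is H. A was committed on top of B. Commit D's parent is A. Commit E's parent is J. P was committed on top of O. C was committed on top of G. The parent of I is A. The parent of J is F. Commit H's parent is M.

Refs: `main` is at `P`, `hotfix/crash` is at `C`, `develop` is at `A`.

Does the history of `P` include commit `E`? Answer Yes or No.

No

Ancestors of P: {F, N, O, P}.
E is not in that set, so it is not an ancestor of P.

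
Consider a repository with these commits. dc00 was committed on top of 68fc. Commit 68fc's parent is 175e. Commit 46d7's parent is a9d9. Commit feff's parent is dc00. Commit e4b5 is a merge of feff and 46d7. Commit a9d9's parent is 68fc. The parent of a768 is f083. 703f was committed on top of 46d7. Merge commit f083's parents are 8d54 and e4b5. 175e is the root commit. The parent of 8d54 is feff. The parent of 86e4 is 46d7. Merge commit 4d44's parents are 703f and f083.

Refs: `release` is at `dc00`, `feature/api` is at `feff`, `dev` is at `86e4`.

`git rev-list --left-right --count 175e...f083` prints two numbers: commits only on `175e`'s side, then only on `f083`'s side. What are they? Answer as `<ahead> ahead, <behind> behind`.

Reachable from 175e: {175e}.
Reachable from f083: {175e, 46d7, 68fc, 8d54, a9d9, dc00, e4b5, f083, feff}.
Only in 175e's history (ahead): {} — 0.
Only in f083's history (behind): {46d7, 68fc, 8d54, a9d9, dc00, e4b5, f083, feff} — 8.

0 ahead, 8 behind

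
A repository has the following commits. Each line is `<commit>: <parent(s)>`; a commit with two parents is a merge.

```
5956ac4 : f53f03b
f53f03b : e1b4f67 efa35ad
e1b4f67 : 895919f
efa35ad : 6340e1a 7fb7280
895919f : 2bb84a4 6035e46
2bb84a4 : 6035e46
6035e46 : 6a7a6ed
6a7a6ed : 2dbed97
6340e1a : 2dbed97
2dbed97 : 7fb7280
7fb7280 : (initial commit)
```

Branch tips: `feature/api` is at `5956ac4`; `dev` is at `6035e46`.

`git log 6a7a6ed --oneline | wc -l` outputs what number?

Walking parent pointers from 6a7a6ed: reachable set = {2dbed97, 6a7a6ed, 7fb7280}.
That is 3 commits.

3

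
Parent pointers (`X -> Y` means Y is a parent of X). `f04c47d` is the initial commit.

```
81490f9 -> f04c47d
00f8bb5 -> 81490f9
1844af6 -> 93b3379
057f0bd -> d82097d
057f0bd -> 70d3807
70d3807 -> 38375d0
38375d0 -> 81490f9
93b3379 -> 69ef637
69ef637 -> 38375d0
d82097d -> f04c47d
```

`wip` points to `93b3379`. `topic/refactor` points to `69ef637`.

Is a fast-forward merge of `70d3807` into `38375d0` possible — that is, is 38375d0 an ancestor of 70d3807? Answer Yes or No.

A fast-forward from 38375d0 to 70d3807 is possible iff 38375d0 is an ancestor of 70d3807.
Ancestors of 70d3807: {38375d0, 70d3807, 81490f9, f04c47d}.
38375d0 is among them, so fast-forward is possible.

Yes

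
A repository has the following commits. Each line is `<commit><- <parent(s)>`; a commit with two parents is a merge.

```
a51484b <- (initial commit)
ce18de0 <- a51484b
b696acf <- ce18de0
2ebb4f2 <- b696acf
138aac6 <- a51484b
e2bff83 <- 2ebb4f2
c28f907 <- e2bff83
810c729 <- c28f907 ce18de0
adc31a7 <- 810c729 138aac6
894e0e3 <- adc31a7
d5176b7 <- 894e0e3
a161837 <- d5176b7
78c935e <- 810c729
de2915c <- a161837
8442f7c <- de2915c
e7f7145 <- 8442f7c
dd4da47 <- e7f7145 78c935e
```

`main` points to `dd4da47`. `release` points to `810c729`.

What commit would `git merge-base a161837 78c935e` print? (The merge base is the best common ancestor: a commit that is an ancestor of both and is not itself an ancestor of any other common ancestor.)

Ancestors of a161837: {138aac6, 2ebb4f2, 810c729, 894e0e3, a161837, a51484b, adc31a7, b696acf, c28f907, ce18de0, d5176b7, e2bff83}.
Ancestors of 78c935e: {2ebb4f2, 78c935e, 810c729, a51484b, b696acf, c28f907, ce18de0, e2bff83}.
Common ancestors: {2ebb4f2, 810c729, a51484b, b696acf, c28f907, ce18de0, e2bff83}.
Among these, 810c729 is not an ancestor of any other common ancestor — it is the merge base.

810c729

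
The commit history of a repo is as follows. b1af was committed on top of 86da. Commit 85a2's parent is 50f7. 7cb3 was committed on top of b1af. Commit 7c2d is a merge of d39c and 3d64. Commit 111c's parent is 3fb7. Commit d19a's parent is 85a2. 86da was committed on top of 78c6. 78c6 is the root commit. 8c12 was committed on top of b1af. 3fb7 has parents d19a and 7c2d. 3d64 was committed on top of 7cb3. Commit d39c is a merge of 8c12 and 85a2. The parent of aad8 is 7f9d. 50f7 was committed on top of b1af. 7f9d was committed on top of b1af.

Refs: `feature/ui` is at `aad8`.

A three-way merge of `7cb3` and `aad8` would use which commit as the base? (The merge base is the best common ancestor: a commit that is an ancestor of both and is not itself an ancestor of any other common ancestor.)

Ancestors of 7cb3: {78c6, 7cb3, 86da, b1af}.
Ancestors of aad8: {78c6, 7f9d, 86da, aad8, b1af}.
Common ancestors: {78c6, 86da, b1af}.
Among these, b1af is not an ancestor of any other common ancestor — it is the merge base.

b1af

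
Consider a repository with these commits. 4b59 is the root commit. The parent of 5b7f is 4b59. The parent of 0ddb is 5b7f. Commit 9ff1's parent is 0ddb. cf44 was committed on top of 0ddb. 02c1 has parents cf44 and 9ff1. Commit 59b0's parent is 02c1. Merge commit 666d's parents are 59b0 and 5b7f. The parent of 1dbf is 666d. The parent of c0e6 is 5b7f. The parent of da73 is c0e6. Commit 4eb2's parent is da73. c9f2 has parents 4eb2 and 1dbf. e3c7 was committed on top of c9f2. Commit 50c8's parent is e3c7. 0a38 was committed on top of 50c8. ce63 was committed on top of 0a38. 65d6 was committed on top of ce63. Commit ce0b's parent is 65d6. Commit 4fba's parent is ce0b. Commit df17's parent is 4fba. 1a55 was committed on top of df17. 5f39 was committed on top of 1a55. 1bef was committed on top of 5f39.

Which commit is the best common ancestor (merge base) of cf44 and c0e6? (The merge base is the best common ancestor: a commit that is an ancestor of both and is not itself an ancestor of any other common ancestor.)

Ancestors of cf44: {0ddb, 4b59, 5b7f, cf44}.
Ancestors of c0e6: {4b59, 5b7f, c0e6}.
Common ancestors: {4b59, 5b7f}.
Among these, 5b7f is not an ancestor of any other common ancestor — it is the merge base.

5b7f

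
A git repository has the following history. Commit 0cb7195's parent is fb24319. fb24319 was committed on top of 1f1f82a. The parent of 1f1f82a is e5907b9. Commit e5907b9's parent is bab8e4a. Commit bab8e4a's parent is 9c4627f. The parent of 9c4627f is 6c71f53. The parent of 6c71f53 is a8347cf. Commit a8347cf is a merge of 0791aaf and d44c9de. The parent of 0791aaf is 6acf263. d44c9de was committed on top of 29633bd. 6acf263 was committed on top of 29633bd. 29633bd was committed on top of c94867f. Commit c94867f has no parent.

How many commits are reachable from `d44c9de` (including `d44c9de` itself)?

3

Walking parent pointers from d44c9de: reachable set = {29633bd, c94867f, d44c9de}.
That is 3 commits.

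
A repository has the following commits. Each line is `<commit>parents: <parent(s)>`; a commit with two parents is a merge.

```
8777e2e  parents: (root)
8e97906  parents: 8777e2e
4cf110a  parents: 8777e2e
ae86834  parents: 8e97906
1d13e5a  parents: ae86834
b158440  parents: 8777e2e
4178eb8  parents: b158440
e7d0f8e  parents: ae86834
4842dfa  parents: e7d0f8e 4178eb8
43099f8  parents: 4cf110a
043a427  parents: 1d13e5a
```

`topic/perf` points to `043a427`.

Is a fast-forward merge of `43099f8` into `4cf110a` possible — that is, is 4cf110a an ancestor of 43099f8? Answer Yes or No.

A fast-forward from 4cf110a to 43099f8 is possible iff 4cf110a is an ancestor of 43099f8.
Ancestors of 43099f8: {43099f8, 4cf110a, 8777e2e}.
4cf110a is among them, so fast-forward is possible.

Yes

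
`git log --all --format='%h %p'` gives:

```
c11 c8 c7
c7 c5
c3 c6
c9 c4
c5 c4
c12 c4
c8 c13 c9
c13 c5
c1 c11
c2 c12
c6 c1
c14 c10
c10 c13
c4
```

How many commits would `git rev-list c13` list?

Walking parent pointers from c13: reachable set = {c13, c4, c5}.
That is 3 commits.

3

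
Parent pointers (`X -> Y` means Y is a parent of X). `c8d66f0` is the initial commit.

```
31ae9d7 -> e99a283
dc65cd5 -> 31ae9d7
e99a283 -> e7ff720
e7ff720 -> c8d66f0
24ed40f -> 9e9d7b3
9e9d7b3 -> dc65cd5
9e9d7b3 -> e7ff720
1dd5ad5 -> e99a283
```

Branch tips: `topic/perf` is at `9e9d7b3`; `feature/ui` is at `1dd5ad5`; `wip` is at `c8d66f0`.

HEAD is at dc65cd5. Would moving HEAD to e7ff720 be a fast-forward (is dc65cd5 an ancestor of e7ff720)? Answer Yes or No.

No

A fast-forward from dc65cd5 to e7ff720 is possible iff dc65cd5 is an ancestor of e7ff720.
Ancestors of e7ff720: {c8d66f0, e7ff720}.
dc65cd5 is not among them, so fast-forward is not possible.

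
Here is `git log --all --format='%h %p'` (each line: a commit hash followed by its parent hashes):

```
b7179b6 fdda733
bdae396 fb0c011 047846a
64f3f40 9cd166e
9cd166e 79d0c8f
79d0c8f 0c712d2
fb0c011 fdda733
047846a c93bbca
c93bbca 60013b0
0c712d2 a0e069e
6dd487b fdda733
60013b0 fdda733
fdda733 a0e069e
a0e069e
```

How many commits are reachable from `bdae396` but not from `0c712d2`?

Reachable from bdae396: {047846a, 60013b0, a0e069e, bdae396, c93bbca, fb0c011, fdda733}.
Reachable from 0c712d2: {0c712d2, a0e069e}.
In bdae396's history but not 0c712d2's: {047846a, 60013b0, bdae396, c93bbca, fb0c011, fdda733} — 6 commits.

6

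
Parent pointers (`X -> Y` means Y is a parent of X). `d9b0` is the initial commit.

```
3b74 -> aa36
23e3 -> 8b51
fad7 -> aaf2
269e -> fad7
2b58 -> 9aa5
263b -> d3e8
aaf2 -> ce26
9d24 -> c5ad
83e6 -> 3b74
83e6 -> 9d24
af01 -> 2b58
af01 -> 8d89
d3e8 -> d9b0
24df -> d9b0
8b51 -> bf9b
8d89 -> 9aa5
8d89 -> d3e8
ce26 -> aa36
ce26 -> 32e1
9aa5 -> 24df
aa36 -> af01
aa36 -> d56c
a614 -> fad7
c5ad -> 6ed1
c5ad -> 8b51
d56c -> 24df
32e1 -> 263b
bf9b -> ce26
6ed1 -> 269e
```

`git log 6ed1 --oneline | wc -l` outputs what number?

16

Walking parent pointers from 6ed1: reachable set = {24df, 263b, 269e, 2b58, 32e1, 6ed1, 8d89, 9aa5, aa36, aaf2, af01, ce26, d3e8, d56c, d9b0, fad7}.
That is 16 commits.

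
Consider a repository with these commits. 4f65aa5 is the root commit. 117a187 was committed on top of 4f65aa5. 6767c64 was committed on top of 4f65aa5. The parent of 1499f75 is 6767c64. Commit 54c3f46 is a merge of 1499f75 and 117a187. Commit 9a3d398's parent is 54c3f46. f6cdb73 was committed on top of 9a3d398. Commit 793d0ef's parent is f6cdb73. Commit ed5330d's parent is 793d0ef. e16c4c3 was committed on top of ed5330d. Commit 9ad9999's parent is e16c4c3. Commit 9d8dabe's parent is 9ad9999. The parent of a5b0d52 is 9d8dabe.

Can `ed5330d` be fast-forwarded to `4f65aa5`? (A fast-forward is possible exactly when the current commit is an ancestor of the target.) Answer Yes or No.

A fast-forward from ed5330d to 4f65aa5 is possible iff ed5330d is an ancestor of 4f65aa5.
Ancestors of 4f65aa5: {4f65aa5}.
ed5330d is not among them, so fast-forward is not possible.

No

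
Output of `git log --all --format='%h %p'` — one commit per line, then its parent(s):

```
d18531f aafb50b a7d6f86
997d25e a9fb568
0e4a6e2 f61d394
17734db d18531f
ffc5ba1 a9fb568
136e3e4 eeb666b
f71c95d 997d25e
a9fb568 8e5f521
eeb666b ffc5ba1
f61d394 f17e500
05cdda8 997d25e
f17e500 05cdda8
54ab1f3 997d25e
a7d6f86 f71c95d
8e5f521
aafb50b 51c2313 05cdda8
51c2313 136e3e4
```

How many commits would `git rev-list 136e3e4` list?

5

Walking parent pointers from 136e3e4: reachable set = {136e3e4, 8e5f521, a9fb568, eeb666b, ffc5ba1}.
That is 5 commits.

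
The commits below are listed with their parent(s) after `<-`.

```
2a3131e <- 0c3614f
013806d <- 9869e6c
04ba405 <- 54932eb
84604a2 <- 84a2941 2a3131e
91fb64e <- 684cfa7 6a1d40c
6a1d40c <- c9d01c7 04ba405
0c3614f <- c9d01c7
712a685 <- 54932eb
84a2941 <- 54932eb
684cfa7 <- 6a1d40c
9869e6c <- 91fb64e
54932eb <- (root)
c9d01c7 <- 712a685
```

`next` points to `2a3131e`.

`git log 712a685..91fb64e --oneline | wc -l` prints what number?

Reachable from 91fb64e: {04ba405, 54932eb, 684cfa7, 6a1d40c, 712a685, 91fb64e, c9d01c7}.
Reachable from 712a685: {54932eb, 712a685}.
In 91fb64e's history but not 712a685's: {04ba405, 684cfa7, 6a1d40c, 91fb64e, c9d01c7} — 5 commits.

5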